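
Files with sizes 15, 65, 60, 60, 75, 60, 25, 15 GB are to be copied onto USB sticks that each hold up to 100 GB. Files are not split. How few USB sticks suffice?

5

Total = 75 + 65 + 60 + 60 + 60 + 25 + 15 + 15 = 375 GB.
Lower bound: ⌈375/100⌉ = 4 USB sticks.
Also, 5 files each exceed 50 GB, and no two of those can share a USB stick, so at least 5 USB sticks are needed.
A packing using 5 USB sticks:
  USB stick 1: 75 + 25 = 100
  USB stick 2: 65 + 15 + 15 = 95
  USB stick 3: 60 = 60
  USB stick 4: 60 = 60
  USB stick 5: 60 = 60
This matches the lower bound, so 5 is optimal.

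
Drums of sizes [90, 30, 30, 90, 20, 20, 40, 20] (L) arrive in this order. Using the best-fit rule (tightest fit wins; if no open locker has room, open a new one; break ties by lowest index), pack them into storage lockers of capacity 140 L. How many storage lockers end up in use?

  90 → locker 1 (new)  [load 90/140]
  30 → locker 1  [load 120/140]
  30 → locker 2 (new)  [load 30/140]
  90 → locker 2  [load 120/140]
  20 → locker 1  [load 140/140]
  20 → locker 2  [load 140/140]
  40 → locker 3 (new)  [load 40/140]
  20 → locker 3  [load 60/140]
3 storage lockers opened.

3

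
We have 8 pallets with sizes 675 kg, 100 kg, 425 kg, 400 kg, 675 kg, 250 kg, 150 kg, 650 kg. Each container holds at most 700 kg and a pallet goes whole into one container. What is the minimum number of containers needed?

Total = 675 + 675 + 650 + 425 + 400 + 250 + 150 + 100 = 3325 kg.
Lower bound: ⌈3325/700⌉ = 5 containers.
A packing using 5 containers:
  container 1: 675 = 675
  container 2: 675 = 675
  container 3: 650 = 650
  container 4: 425 + 250 = 675
  container 5: 400 + 150 + 100 = 650
This matches the lower bound, so 5 is optimal.

5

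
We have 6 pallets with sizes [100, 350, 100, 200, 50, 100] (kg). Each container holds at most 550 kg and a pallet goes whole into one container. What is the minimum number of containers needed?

2

Total = 350 + 200 + 100 + 100 + 100 + 50 = 900 kg.
Lower bound: ⌈900/550⌉ = 2 containers.
A packing using 2 containers:
  container 1: 350 + 200 = 550
  container 2: 100 + 100 + 100 + 50 = 350
This matches the lower bound, so 2 is optimal.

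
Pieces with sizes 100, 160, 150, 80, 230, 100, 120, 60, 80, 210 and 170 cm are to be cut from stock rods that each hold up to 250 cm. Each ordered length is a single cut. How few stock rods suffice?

Total = 230 + 210 + 170 + 160 + 150 + 120 + 100 + 100 + 80 + 80 + 60 = 1460 cm.
Lower bound: ⌈1460/250⌉ = 6 stock rods.
A packing using 7 stock rods:
  stock rod 1: 230 = 230
  stock rod 2: 210 = 210
  stock rod 3: 170 + 80 = 250
  stock rod 4: 160 + 80 = 240
  stock rod 5: 150 + 100 = 250
  stock rod 6: 120 + 100 = 220
  stock rod 7: 60 = 60
No arrangement into 6 stock rods stays within capacity, so 7 is optimal.

7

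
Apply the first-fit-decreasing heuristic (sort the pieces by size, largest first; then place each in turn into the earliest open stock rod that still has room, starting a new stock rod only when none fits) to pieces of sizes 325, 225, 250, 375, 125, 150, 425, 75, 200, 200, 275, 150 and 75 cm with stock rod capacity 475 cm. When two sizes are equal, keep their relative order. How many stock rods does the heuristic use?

7

Sorted descending: 425, 375, 325, 275, 250, 225, 200, 200, 150, 150, 125, 75, 75.
  425 → stock rod 1 (new)  [load 425/475]
  375 → stock rod 2 (new)  [load 375/475]
  325 → stock rod 3 (new)  [load 325/475]
  275 → stock rod 4 (new)  [load 275/475]
  250 → stock rod 5 (new)  [load 250/475]
  225 → stock rod 5  [load 475/475]
  200 → stock rod 4  [load 475/475]
  200 → stock rod 6 (new)  [load 200/475]
  150 → stock rod 3  [load 475/475]
  150 → stock rod 6  [load 350/475]
  125 → stock rod 6  [load 475/475]
  75 → stock rod 2  [load 450/475]
  75 → stock rod 7 (new)  [load 75/475]
7 stock rods opened.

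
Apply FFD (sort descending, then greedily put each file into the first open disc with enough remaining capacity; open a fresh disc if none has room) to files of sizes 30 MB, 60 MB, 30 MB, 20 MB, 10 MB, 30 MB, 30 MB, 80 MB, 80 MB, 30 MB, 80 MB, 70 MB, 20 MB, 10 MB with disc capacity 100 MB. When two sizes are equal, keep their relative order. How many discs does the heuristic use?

Sorted descending: 80, 80, 80, 70, 60, 30, 30, 30, 30, 30, 20, 20, 10, 10.
  80 → disc 1 (new)  [load 80/100]
  80 → disc 2 (new)  [load 80/100]
  80 → disc 3 (new)  [load 80/100]
  70 → disc 4 (new)  [load 70/100]
  60 → disc 5 (new)  [load 60/100]
  30 → disc 4  [load 100/100]
  30 → disc 5  [load 90/100]
  30 → disc 6 (new)  [load 30/100]
  30 → disc 6  [load 60/100]
  30 → disc 6  [load 90/100]
  20 → disc 1  [load 100/100]
  20 → disc 2  [load 100/100]
  10 → disc 3  [load 90/100]
  10 → disc 3  [load 100/100]
6 discs opened.

6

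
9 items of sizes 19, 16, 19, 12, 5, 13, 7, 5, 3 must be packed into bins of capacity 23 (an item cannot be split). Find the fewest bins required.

Total = 19 + 19 + 16 + 13 + 12 + 7 + 5 + 5 + 3 = 99.
Lower bound: ⌈99/23⌉ = 5 bins.
A packing using 5 bins:
  bin 1: 19 + 3 = 22
  bin 2: 19 = 19
  bin 3: 16 + 7 = 23
  bin 4: 13 + 5 + 5 = 23
  bin 5: 12 = 12
This matches the lower bound, so 5 is optimal.

5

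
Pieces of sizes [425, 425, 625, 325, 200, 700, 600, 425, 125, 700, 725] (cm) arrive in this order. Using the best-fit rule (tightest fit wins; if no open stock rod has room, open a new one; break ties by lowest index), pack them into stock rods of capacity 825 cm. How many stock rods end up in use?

8

  425 → stock rod 1 (new)  [load 425/825]
  425 → stock rod 2 (new)  [load 425/825]
  625 → stock rod 3 (new)  [load 625/825]
  325 → stock rod 1  [load 750/825]
  200 → stock rod 3  [load 825/825]
  700 → stock rod 4 (new)  [load 700/825]
  600 → stock rod 5 (new)  [load 600/825]
  425 → stock rod 6 (new)  [load 425/825]
  125 → stock rod 4  [load 825/825]
  700 → stock rod 7 (new)  [load 700/825]
  725 → stock rod 8 (new)  [load 725/825]
8 stock rods opened.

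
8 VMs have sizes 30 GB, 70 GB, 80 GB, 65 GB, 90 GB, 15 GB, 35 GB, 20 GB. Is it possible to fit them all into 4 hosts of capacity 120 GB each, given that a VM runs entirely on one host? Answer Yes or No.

Yes

A valid assignment using 4 hosts:
  host 1: 90 + 30 = 120
  host 2: 80 + 35 = 115
  host 3: 70 + 20 + 15 = 105
  host 4: 65 = 65
Every load is within 120 GB, so 4 hosts suffice.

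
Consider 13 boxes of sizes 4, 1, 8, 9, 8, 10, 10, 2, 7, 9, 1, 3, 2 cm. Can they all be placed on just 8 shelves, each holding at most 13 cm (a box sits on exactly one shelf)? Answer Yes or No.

A valid assignment using 7 shelves:
  shelf 1: 10 + 3 = 13
  shelf 2: 10 + 2 + 1 = 13
  shelf 3: 9 + 4 = 13
  shelf 4: 9 + 2 + 1 = 12
  shelf 5: 8 = 8
  shelf 6: 8 = 8
  shelf 7: 7 = 7
That uses only 7 ≤ 8, so 8 shelves are enough.

Yes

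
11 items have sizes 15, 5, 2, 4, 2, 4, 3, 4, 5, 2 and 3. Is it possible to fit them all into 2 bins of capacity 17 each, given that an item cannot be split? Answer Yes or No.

No

Total = 49; ⌈49/17⌉ = 3.
At least 3 bins are required, but only 2 are allowed.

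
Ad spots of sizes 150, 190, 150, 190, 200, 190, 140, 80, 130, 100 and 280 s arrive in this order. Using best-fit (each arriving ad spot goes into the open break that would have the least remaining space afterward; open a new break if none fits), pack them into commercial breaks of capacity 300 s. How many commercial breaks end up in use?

7

  150 → break 1 (new)  [load 150/300]
  190 → break 2 (new)  [load 190/300]
  150 → break 1  [load 300/300]
  190 → break 3 (new)  [load 190/300]
  200 → break 4 (new)  [load 200/300]
  190 → break 5 (new)  [load 190/300]
  140 → break 6 (new)  [load 140/300]
  80 → break 4  [load 280/300]
  130 → break 6  [load 270/300]
  100 → break 2  [load 290/300]
  280 → break 7 (new)  [load 280/300]
7 commercial breaks opened.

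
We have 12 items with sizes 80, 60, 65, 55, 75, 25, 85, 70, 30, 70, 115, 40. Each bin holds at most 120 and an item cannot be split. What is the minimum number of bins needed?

Total = 115 + 85 + 80 + 75 + 70 + 70 + 65 + 60 + 55 + 40 + 30 + 25 = 770.
Lower bound: ⌈770/120⌉ = 7 bins.
A packing using 8 bins:
  bin 1: 115 = 115
  bin 2: 85 + 30 = 115
  bin 3: 80 + 40 = 120
  bin 4: 75 + 25 = 100
  bin 5: 70 = 70
  bin 6: 70 = 70
  bin 7: 65 + 55 = 120
  bin 8: 60 = 60
No arrangement into 7 bins stays within capacity, so 8 is optimal.

8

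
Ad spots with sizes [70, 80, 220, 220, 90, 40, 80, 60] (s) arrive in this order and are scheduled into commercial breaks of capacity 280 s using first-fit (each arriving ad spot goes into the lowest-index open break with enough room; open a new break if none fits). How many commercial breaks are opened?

4

  70 → break 1 (new)  [load 70/280]
  80 → break 1  [load 150/280]
  220 → break 2 (new)  [load 220/280]
  220 → break 3 (new)  [load 220/280]
  90 → break 1  [load 240/280]
  40 → break 1  [load 280/280]
  80 → break 4 (new)  [load 80/280]
  60 → break 2  [load 280/280]
4 commercial breaks opened.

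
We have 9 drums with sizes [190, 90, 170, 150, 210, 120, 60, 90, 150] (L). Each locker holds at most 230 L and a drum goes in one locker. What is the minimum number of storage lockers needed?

7

Total = 210 + 190 + 170 + 150 + 150 + 120 + 90 + 90 + 60 = 1230 L.
Lower bound: ⌈1230/230⌉ = 6 storage lockers.
A packing using 7 storage lockers:
  locker 1: 210 = 210
  locker 2: 190 = 190
  locker 3: 170 + 60 = 230
  locker 4: 150 = 150
  locker 5: 150 = 150
  locker 6: 120 + 90 = 210
  locker 7: 90 = 90
No arrangement into 6 storage lockers stays within capacity, so 7 is optimal.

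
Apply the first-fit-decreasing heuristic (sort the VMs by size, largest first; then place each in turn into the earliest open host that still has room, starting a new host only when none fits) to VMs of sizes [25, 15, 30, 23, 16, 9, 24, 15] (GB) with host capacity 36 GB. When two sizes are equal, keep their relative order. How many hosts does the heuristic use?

Sorted descending: 30, 25, 24, 23, 16, 15, 15, 9.
  30 → host 1 (new)  [load 30/36]
  25 → host 2 (new)  [load 25/36]
  24 → host 3 (new)  [load 24/36]
  23 → host 4 (new)  [load 23/36]
  16 → host 5 (new)  [load 16/36]
  15 → host 5  [load 31/36]
  15 → host 6 (new)  [load 15/36]
  9 → host 2  [load 34/36]
6 hosts opened.

6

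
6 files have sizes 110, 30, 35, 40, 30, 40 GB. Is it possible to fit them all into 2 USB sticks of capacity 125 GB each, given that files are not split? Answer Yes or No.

Total = 285 GB; ⌈285/125⌉ = 3.
At least 3 USB sticks are required, but only 2 are allowed.

No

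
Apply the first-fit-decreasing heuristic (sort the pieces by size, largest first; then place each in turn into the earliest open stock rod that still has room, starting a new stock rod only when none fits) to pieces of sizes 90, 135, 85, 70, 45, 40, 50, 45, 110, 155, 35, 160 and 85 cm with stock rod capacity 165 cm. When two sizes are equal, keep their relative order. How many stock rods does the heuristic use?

8

Sorted descending: 160, 155, 135, 110, 90, 85, 85, 70, 50, 45, 45, 40, 35.
  160 → stock rod 1 (new)  [load 160/165]
  155 → stock rod 2 (new)  [load 155/165]
  135 → stock rod 3 (new)  [load 135/165]
  110 → stock rod 4 (new)  [load 110/165]
  90 → stock rod 5 (new)  [load 90/165]
  85 → stock rod 6 (new)  [load 85/165]
  85 → stock rod 7 (new)  [load 85/165]
  70 → stock rod 5  [load 160/165]
  50 → stock rod 4  [load 160/165]
  45 → stock rod 6  [load 130/165]
  45 → stock rod 7  [load 130/165]
  40 → stock rod 8 (new)  [load 40/165]
  35 → stock rod 6  [load 165/165]
8 stock rods opened.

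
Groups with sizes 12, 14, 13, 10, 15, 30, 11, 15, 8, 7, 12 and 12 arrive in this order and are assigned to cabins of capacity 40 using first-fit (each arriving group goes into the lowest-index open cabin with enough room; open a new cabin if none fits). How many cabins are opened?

5

  12 → cabin 1 (new)  [load 12/40]
  14 → cabin 1  [load 26/40]
  13 → cabin 1  [load 39/40]
  10 → cabin 2 (new)  [load 10/40]
  15 → cabin 2  [load 25/40]
  30 → cabin 3 (new)  [load 30/40]
  11 → cabin 2  [load 36/40]
  15 → cabin 4 (new)  [load 15/40]
  8 → cabin 3  [load 38/40]
  7 → cabin 4  [load 22/40]
  12 → cabin 4  [load 34/40]
  12 → cabin 5 (new)  [load 12/40]
5 cabins opened.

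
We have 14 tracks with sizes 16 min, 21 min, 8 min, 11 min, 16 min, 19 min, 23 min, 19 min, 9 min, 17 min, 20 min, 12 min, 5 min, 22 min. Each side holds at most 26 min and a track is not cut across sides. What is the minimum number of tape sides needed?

Total = 23 + 22 + 21 + 20 + 19 + 19 + 17 + 16 + 16 + 12 + 11 + 9 + 8 + 5 = 218 min.
Lower bound: ⌈218/26⌉ = 9 tape sides.
A packing using 10 tape sides:
  side 1: 23 = 23
  side 2: 22 = 22
  side 3: 21 + 5 = 26
  side 4: 20 = 20
  side 5: 19 = 19
  side 6: 19 = 19
  side 7: 17 + 9 = 26
  side 8: 16 + 8 = 24
  side 9: 16 = 16
  side 10: 12 + 11 = 23
No arrangement into 9 tape sides stays within capacity, so 10 is optimal.

10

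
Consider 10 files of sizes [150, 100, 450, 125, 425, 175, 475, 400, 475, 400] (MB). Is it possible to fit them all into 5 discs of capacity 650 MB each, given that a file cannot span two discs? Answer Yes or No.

Total = 3175 MB; ⌈3175/650⌉ = 5.
6 files each exceed half the capacity and cannot share a disc, forcing at least 6 discs.
At least 6 discs are required, but only 5 are allowed.

No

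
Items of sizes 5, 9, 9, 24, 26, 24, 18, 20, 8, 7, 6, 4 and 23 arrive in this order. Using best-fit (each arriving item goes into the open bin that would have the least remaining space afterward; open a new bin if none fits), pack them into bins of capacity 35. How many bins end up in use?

7

  5 → bin 1 (new)  [load 5/35]
  9 → bin 1  [load 14/35]
  9 → bin 1  [load 23/35]
  24 → bin 2 (new)  [load 24/35]
  26 → bin 3 (new)  [load 26/35]
  24 → bin 4 (new)  [load 24/35]
  18 → bin 5 (new)  [load 18/35]
  20 → bin 6 (new)  [load 20/35]
  8 → bin 3  [load 34/35]
  7 → bin 2  [load 31/35]
  6 → bin 4  [load 30/35]
  4 → bin 2  [load 35/35]
  23 → bin 7 (new)  [load 23/35]
7 bins opened.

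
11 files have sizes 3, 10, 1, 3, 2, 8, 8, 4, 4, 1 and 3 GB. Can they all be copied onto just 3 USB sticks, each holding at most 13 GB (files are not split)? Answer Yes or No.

No

Total = 47 GB; ⌈47/13⌉ = 4.
At least 4 USB sticks are required, but only 3 are allowed.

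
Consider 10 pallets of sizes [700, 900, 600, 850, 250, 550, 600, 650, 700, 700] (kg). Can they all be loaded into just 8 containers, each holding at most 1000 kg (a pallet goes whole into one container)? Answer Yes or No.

Total = 6500 kg; ⌈6500/1000⌉ = 7.
9 pallets each exceed half the capacity and cannot share a container, forcing at least 9 containers.
At least 9 containers are required, but only 8 are allowed.

No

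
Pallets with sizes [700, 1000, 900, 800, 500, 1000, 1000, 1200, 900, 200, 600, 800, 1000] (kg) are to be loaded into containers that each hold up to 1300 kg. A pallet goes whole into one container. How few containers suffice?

Total = 1200 + 1000 + 1000 + 1000 + 1000 + 900 + 900 + 800 + 800 + 700 + 600 + 500 + 200 = 10600 kg.
Lower bound: ⌈10600/1300⌉ = 9 containers.
Also, 10 pallets each exceed 650 kg, and no two of those can share a container, so at least 10 containers are needed.
A packing using 10 containers:
  container 1: 1200 = 1200
  container 2: 1000 + 200 = 1200
  container 3: 1000 = 1000
  container 4: 1000 = 1000
  container 5: 1000 = 1000
  container 6: 900 = 900
  container 7: 900 = 900
  container 8: 800 + 500 = 1300
  container 9: 800 = 800
  container 10: 700 + 600 = 1300
This matches the lower bound, so 10 is optimal.

10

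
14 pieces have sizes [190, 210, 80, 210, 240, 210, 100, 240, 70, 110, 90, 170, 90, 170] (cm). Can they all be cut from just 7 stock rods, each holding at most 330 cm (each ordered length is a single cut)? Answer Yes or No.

No

Total = 2180 cm; ⌈2180/330⌉ = 7.
8 pieces each exceed half the capacity and cannot share a stock rod, forcing at least 8 stock rods.
At least 8 stock rods are required, but only 7 are allowed.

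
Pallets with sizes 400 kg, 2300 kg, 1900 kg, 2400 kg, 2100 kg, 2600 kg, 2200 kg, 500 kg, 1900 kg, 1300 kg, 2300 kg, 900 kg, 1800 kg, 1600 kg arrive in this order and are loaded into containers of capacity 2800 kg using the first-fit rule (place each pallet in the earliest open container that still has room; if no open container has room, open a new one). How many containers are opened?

  400 → container 1 (new)  [load 400/2800]
  2300 → container 1  [load 2700/2800]
  1900 → container 2 (new)  [load 1900/2800]
  2400 → container 3 (new)  [load 2400/2800]
  2100 → container 4 (new)  [load 2100/2800]
  2600 → container 5 (new)  [load 2600/2800]
  2200 → container 6 (new)  [load 2200/2800]
  500 → container 2  [load 2400/2800]
  1900 → container 7 (new)  [load 1900/2800]
  1300 → container 8 (new)  [load 1300/2800]
  2300 → container 9 (new)  [load 2300/2800]
  900 → container 7  [load 2800/2800]
  1800 → container 10 (new)  [load 1800/2800]
  1600 → container 11 (new)  [load 1600/2800]
11 containers opened.

11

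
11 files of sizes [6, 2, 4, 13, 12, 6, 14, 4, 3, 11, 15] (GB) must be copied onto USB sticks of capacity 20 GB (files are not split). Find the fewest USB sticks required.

5

Total = 15 + 14 + 13 + 12 + 11 + 6 + 6 + 4 + 4 + 3 + 2 = 90 GB.
Lower bound: ⌈90/20⌉ = 5 USB sticks.
A packing using 5 USB sticks:
  USB stick 1: 15 + 4 = 19
  USB stick 2: 14 + 6 = 20
  USB stick 3: 13 + 6 = 19
  USB stick 4: 12 + 4 + 3 = 19
  USB stick 5: 11 + 2 = 13
This matches the lower bound, so 5 is optimal.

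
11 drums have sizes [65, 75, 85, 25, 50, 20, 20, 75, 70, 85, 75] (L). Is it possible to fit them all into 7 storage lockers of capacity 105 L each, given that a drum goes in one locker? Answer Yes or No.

No

Total = 645 L; ⌈645/105⌉ = 7.
The bound of 7 does not rule out 7, but exhaustive search shows no assignment into 7 storage lockers of capacity 105 L exists — the minimum is 8.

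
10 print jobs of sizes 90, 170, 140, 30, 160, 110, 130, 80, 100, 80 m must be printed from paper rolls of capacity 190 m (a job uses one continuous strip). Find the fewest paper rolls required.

Total = 170 + 160 + 140 + 130 + 110 + 100 + 90 + 80 + 80 + 30 = 1090 m.
Lower bound: ⌈1090/190⌉ = 6 paper rolls.
A packing using 7 paper rolls:
  roll 1: 170 = 170
  roll 2: 160 + 30 = 190
  roll 3: 140 = 140
  roll 4: 130 = 130
  roll 5: 110 + 80 = 190
  roll 6: 100 + 90 = 190
  roll 7: 80 = 80
No arrangement into 6 paper rolls stays within capacity, so 7 is optimal.

7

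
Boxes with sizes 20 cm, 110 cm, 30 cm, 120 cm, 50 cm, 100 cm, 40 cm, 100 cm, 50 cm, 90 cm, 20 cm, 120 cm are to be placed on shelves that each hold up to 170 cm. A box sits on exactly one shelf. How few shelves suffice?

Total = 120 + 120 + 110 + 100 + 100 + 90 + 50 + 50 + 40 + 30 + 20 + 20 = 850 cm.
Lower bound: ⌈850/170⌉ = 5 shelves.
Also, 6 boxes each exceed 85 cm, and no two of those can share a shelf, so at least 6 shelves are needed.
A packing using 6 shelves:
  shelf 1: 120 + 50 = 170
  shelf 2: 120 + 50 = 170
  shelf 3: 110 + 40 + 20 = 170
  shelf 4: 100 + 30 + 20 = 150
  shelf 5: 100 = 100
  shelf 6: 90 = 90
This matches the lower bound, so 6 is optimal.

6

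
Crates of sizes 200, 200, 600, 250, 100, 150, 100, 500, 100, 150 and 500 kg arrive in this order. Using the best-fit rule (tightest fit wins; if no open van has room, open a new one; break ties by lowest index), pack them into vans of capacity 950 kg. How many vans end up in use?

  200 → van 1 (new)  [load 200/950]
  200 → van 1  [load 400/950]
  600 → van 2 (new)  [load 600/950]
  250 → van 2  [load 850/950]
  100 → van 2  [load 950/950]
  150 → van 1  [load 550/950]
  100 → van 1  [load 650/950]
  500 → van 3 (new)  [load 500/950]
  100 → van 1  [load 750/950]
  150 → van 1  [load 900/950]
  500 → van 4 (new)  [load 500/950]
4 vans opened.

4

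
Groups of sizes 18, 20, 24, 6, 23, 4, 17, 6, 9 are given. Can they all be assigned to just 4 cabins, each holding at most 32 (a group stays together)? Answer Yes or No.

No

Total = 127; ⌈127/32⌉ = 4.
5 groups each exceed half the capacity and cannot share a cabin, forcing at least 5 cabins.
At least 5 cabins are required, but only 4 are allowed.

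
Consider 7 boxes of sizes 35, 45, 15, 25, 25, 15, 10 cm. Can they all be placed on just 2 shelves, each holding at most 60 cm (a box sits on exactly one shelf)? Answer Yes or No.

Total = 170 cm; ⌈170/60⌉ = 3.
At least 3 shelves are required, but only 2 are allowed.

No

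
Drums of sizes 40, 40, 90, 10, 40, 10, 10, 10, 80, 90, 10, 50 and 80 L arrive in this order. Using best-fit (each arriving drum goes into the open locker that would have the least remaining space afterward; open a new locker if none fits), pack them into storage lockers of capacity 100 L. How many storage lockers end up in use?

  40 → locker 1 (new)  [load 40/100]
  40 → locker 1  [load 80/100]
  90 → locker 2 (new)  [load 90/100]
  10 → locker 2  [load 100/100]
  40 → locker 3 (new)  [load 40/100]
  10 → locker 1  [load 90/100]
  10 → locker 1  [load 100/100]
  10 → locker 3  [load 50/100]
  80 → locker 4 (new)  [load 80/100]
  90 → locker 5 (new)  [load 90/100]
  10 → locker 5  [load 100/100]
  50 → locker 3  [load 100/100]
  80 → locker 6 (new)  [load 80/100]
6 storage lockers opened.

6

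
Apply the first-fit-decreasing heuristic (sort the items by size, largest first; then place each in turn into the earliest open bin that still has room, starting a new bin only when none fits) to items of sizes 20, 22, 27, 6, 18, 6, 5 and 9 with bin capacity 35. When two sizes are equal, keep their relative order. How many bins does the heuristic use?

Sorted descending: 27, 22, 20, 18, 9, 6, 6, 5.
  27 → bin 1 (new)  [load 27/35]
  22 → bin 2 (new)  [load 22/35]
  20 → bin 3 (new)  [load 20/35]
  18 → bin 4 (new)  [load 18/35]
  9 → bin 2  [load 31/35]
  6 → bin 1  [load 33/35]
  6 → bin 3  [load 26/35]
  5 → bin 3  [load 31/35]
4 bins opened.

4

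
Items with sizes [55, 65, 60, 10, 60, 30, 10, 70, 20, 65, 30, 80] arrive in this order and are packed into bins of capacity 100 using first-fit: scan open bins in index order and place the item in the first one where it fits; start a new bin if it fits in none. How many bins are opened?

  55 → bin 1 (new)  [load 55/100]
  65 → bin 2 (new)  [load 65/100]
  60 → bin 3 (new)  [load 60/100]
  10 → bin 1  [load 65/100]
  60 → bin 4 (new)  [load 60/100]
  30 → bin 1  [load 95/100]
  10 → bin 2  [load 75/100]
  70 → bin 5 (new)  [load 70/100]
  20 → bin 2  [load 95/100]
  65 → bin 6 (new)  [load 65/100]
  30 → bin 3  [load 90/100]
  80 → bin 7 (new)  [load 80/100]
7 bins opened.

7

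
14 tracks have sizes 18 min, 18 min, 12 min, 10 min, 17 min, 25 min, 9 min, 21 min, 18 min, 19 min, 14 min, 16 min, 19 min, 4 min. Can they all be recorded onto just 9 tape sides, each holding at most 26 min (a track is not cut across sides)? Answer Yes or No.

Total = 220 min; ⌈220/26⌉ = 9.
10 tracks each exceed half the capacity and cannot share a side, forcing at least 10 tape sides.
At least 10 tape sides are required, but only 9 are allowed.

No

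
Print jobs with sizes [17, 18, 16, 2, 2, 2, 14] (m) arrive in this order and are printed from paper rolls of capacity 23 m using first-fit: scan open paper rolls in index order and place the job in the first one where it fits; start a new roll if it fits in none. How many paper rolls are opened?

4

  17 → roll 1 (new)  [load 17/23]
  18 → roll 2 (new)  [load 18/23]
  16 → roll 3 (new)  [load 16/23]
  2 → roll 1  [load 19/23]
  2 → roll 1  [load 21/23]
  2 → roll 1  [load 23/23]
  14 → roll 4 (new)  [load 14/23]
4 paper rolls opened.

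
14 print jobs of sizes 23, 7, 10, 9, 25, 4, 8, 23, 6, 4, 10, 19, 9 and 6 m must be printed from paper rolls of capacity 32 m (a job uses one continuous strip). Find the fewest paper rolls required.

Total = 25 + 23 + 23 + 19 + 10 + 10 + 9 + 9 + 8 + 7 + 6 + 6 + 4 + 4 = 163 m.
Lower bound: ⌈163/32⌉ = 6 paper rolls.
A packing using 6 paper rolls:
  roll 1: 25 + 7 = 32
  roll 2: 23 + 9 = 32
  roll 3: 23 + 9 = 32
  roll 4: 19 + 10 = 29
  roll 5: 10 + 8 + 6 + 6 = 30
  roll 6: 4 + 4 = 8
This matches the lower bound, so 6 is optimal.

6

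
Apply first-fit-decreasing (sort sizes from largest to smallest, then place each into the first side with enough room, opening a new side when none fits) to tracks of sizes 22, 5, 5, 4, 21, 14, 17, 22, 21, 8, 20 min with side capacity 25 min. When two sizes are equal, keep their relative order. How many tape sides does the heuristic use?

Sorted descending: 22, 22, 21, 21, 20, 17, 14, 8, 5, 5, 4.
  22 → side 1 (new)  [load 22/25]
  22 → side 2 (new)  [load 22/25]
  21 → side 3 (new)  [load 21/25]
  21 → side 4 (new)  [load 21/25]
  20 → side 5 (new)  [load 20/25]
  17 → side 6 (new)  [load 17/25]
  14 → side 7 (new)  [load 14/25]
  8 → side 6  [load 25/25]
  5 → side 5  [load 25/25]
  5 → side 7  [load 19/25]
  4 → side 3  [load 25/25]
7 tape sides opened.

7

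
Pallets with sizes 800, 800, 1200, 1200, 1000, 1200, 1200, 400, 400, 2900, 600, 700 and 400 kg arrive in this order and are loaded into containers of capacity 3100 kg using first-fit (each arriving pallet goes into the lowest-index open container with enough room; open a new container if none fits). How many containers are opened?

  800 → container 1 (new)  [load 800/3100]
  800 → container 1  [load 1600/3100]
  1200 → container 1  [load 2800/3100]
  1200 → container 2 (new)  [load 1200/3100]
  1000 → container 2  [load 2200/3100]
  1200 → container 3 (new)  [load 1200/3100]
  1200 → container 3  [load 2400/3100]
  400 → container 2  [load 2600/3100]
  400 → container 2  [load 3000/3100]
  2900 → container 4 (new)  [load 2900/3100]
  600 → container 3  [load 3000/3100]
  700 → container 5 (new)  [load 700/3100]
  400 → container 5  [load 1100/3100]
5 containers opened.

5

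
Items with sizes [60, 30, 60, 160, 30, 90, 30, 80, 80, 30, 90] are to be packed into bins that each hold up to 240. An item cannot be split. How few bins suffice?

Total = 160 + 90 + 90 + 80 + 80 + 60 + 60 + 30 + 30 + 30 + 30 = 740.
Lower bound: ⌈740/240⌉ = 4 bins.
A packing using 4 bins:
  bin 1: 160 + 80 = 240
  bin 2: 90 + 90 + 60 = 240
  bin 3: 80 + 60 + 30 + 30 + 30 = 230
  bin 4: 30 = 30
This matches the lower bound, so 4 is optimal.

4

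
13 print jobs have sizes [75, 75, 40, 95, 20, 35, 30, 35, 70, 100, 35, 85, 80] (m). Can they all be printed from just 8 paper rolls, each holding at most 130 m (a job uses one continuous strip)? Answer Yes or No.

A valid assignment using 7 paper rolls:
  roll 1: 100 + 30 = 130
  roll 2: 95 + 35 = 130
  roll 3: 85 + 40 = 125
  roll 4: 80 + 35 = 115
  roll 5: 75 + 35 + 20 = 130
  roll 6: 75 = 75
  roll 7: 70 = 70
That uses only 7 ≤ 8, so 8 paper rolls are enough.

Yes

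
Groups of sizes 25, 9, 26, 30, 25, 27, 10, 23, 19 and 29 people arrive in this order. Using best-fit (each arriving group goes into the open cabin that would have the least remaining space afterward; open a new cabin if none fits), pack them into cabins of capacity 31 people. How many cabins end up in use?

9

  25 → cabin 1 (new)  [load 25/31]
  9 → cabin 2 (new)  [load 9/31]
  26 → cabin 3 (new)  [load 26/31]
  30 → cabin 4 (new)  [load 30/31]
  25 → cabin 5 (new)  [load 25/31]
  27 → cabin 6 (new)  [load 27/31]
  10 → cabin 2  [load 19/31]
  23 → cabin 7 (new)  [load 23/31]
  19 → cabin 8 (new)  [load 19/31]
  29 → cabin 9 (new)  [load 29/31]
9 cabins opened.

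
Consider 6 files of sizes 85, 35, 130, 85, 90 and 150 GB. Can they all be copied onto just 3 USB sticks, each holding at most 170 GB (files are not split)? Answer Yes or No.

No

Total = 575 GB; ⌈575/170⌉ = 4.
At least 4 USB sticks are required, but only 3 are allowed.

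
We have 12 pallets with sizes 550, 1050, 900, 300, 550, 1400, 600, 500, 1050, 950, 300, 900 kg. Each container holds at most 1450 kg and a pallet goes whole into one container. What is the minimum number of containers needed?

Total = 1400 + 1050 + 1050 + 950 + 900 + 900 + 600 + 550 + 550 + 500 + 300 + 300 = 9050 kg.
Lower bound: ⌈9050/1450⌉ = 7 containers.
A packing using 7 containers:
  container 1: 1400 = 1400
  container 2: 1050 + 300 = 1350
  container 3: 1050 + 300 = 1350
  container 4: 950 + 500 = 1450
  container 5: 900 + 550 = 1450
  container 6: 900 + 550 = 1450
  container 7: 600 = 600
This matches the lower bound, so 7 is optimal.

7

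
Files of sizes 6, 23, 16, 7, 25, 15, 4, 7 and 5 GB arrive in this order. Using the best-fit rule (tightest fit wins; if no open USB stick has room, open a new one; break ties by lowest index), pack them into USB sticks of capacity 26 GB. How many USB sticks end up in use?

  6 → USB stick 1 (new)  [load 6/26]
  23 → USB stick 2 (new)  [load 23/26]
  16 → USB stick 1  [load 22/26]
  7 → USB stick 3 (new)  [load 7/26]
  25 → USB stick 4 (new)  [load 25/26]
  15 → USB stick 3  [load 22/26]
  4 → USB stick 1  [load 26/26]
  7 → USB stick 5 (new)  [load 7/26]
  5 → USB stick 5  [load 12/26]
5 USB sticks opened.

5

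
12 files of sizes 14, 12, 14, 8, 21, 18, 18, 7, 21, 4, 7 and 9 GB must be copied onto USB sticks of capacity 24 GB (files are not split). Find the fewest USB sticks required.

8

Total = 21 + 21 + 18 + 18 + 14 + 14 + 12 + 9 + 8 + 7 + 7 + 4 = 153 GB.
Lower bound: ⌈153/24⌉ = 7 USB sticks.
A packing using 8 USB sticks:
  USB stick 1: 21 = 21
  USB stick 2: 21 = 21
  USB stick 3: 18 + 4 = 22
  USB stick 4: 18 = 18
  USB stick 5: 14 + 9 = 23
  USB stick 6: 14 + 8 = 22
  USB stick 7: 12 + 7 = 19
  USB stick 8: 7 = 7
No arrangement into 7 USB sticks stays within capacity, so 8 is optimal.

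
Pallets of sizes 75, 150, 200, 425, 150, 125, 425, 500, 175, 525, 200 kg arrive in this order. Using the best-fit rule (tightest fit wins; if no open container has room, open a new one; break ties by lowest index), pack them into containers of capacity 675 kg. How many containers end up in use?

5

  75 → container 1 (new)  [load 75/675]
  150 → container 1  [load 225/675]
  200 → container 1  [load 425/675]
  425 → container 2 (new)  [load 425/675]
  150 → container 1  [load 575/675]
  125 → container 2  [load 550/675]
  425 → container 3 (new)  [load 425/675]
  500 → container 4 (new)  [load 500/675]
  175 → container 4  [load 675/675]
  525 → container 5 (new)  [load 525/675]
  200 → container 3  [load 625/675]
5 containers opened.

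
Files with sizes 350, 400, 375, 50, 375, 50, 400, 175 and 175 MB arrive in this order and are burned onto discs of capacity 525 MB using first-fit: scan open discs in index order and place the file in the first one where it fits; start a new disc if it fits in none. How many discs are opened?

6

  350 → disc 1 (new)  [load 350/525]
  400 → disc 2 (new)  [load 400/525]
  375 → disc 3 (new)  [load 375/525]
  50 → disc 1  [load 400/525]
  375 → disc 4 (new)  [load 375/525]
  50 → disc 1  [load 450/525]
  400 → disc 5 (new)  [load 400/525]
  175 → disc 6 (new)  [load 175/525]
  175 → disc 6  [load 350/525]
6 discs opened.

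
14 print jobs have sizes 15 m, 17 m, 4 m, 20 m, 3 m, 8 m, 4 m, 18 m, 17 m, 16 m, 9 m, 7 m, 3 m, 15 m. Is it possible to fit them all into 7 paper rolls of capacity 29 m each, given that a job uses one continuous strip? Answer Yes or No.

A valid assignment using 7 paper rolls:
  roll 1: 20 + 9 = 29
  roll 2: 18 + 8 + 3 = 29
  roll 3: 17 + 7 + 4 = 28
  roll 4: 17 + 4 + 3 = 24
  roll 5: 16 = 16
  roll 6: 15 = 15
  roll 7: 15 = 15
Every load is within 29 m, so 7 paper rolls suffice.

Yes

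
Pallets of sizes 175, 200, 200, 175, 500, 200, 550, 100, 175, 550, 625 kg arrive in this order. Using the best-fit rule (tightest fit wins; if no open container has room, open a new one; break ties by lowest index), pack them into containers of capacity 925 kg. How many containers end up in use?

  175 → container 1 (new)  [load 175/925]
  200 → container 1  [load 375/925]
  200 → container 1  [load 575/925]
  175 → container 1  [load 750/925]
  500 → container 2 (new)  [load 500/925]
  200 → container 2  [load 700/925]
  550 → container 3 (new)  [load 550/925]
  100 → container 1  [load 850/925]
  175 → container 2  [load 875/925]
  550 → container 4 (new)  [load 550/925]
  625 → container 5 (new)  [load 625/925]
5 containers opened.

5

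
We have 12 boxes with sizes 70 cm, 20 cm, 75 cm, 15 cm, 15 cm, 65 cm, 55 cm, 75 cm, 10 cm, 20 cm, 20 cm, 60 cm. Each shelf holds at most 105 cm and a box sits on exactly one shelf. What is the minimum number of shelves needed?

6

Total = 75 + 75 + 70 + 65 + 60 + 55 + 20 + 20 + 20 + 15 + 15 + 10 = 500 cm.
Lower bound: ⌈500/105⌉ = 5 shelves.
Also, 6 boxes each exceed 105/2 cm, and no two of those can share a shelf, so at least 6 shelves are needed.
A packing using 6 shelves:
  shelf 1: 75 + 20 + 10 = 105
  shelf 2: 75 + 20 = 95
  shelf 3: 70 + 20 + 15 = 105
  shelf 4: 65 + 15 = 80
  shelf 5: 60 = 60
  shelf 6: 55 = 55
This matches the lower bound, so 6 is optimal.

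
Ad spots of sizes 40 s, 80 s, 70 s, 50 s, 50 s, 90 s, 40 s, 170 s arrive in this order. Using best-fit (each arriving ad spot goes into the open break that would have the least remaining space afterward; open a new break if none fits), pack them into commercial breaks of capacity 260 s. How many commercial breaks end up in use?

  40 → break 1 (new)  [load 40/260]
  80 → break 1  [load 120/260]
  70 → break 1  [load 190/260]
  50 → break 1  [load 240/260]
  50 → break 2 (new)  [load 50/260]
  90 → break 2  [load 140/260]
  40 → break 2  [load 180/260]
  170 → break 3 (new)  [load 170/260]
3 commercial breaks opened.

3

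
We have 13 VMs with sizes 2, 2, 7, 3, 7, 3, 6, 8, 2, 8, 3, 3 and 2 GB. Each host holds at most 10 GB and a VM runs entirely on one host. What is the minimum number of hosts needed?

6

Total = 8 + 8 + 7 + 7 + 6 + 3 + 3 + 3 + 3 + 2 + 2 + 2 + 2 = 56 GB.
Lower bound: ⌈56/10⌉ = 6 hosts.
A packing using 6 hosts:
  host 1: 8 + 2 = 10
  host 2: 8 + 2 = 10
  host 3: 7 + 3 = 10
  host 4: 7 + 3 = 10
  host 5: 6 + 3 = 9
  host 6: 3 + 2 + 2 = 7
This matches the lower bound, so 6 is optimal.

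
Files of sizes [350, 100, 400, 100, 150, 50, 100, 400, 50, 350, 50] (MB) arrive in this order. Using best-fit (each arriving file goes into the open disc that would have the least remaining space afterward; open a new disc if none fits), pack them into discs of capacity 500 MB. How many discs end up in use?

5

  350 → disc 1 (new)  [load 350/500]
  100 → disc 1  [load 450/500]
  400 → disc 2 (new)  [load 400/500]
  100 → disc 2  [load 500/500]
  150 → disc 3 (new)  [load 150/500]
  50 → disc 1  [load 500/500]
  100 → disc 3  [load 250/500]
  400 → disc 4 (new)  [load 400/500]
  50 → disc 4  [load 450/500]
  350 → disc 5 (new)  [load 350/500]
  50 → disc 4  [load 500/500]
5 discs opened.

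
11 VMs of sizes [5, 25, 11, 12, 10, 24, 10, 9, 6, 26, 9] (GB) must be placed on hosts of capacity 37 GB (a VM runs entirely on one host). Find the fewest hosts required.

Total = 26 + 25 + 24 + 12 + 11 + 10 + 10 + 9 + 9 + 6 + 5 = 147 GB.
Lower bound: ⌈147/37⌉ = 4 hosts.
A packing using 5 hosts:
  host 1: 26 + 11 = 37
  host 2: 25 + 12 = 37
  host 3: 24 + 10 = 34
  host 4: 10 + 9 + 9 + 6 = 34
  host 5: 5 = 5
No arrangement into 4 hosts stays within capacity, so 5 is optimal.

5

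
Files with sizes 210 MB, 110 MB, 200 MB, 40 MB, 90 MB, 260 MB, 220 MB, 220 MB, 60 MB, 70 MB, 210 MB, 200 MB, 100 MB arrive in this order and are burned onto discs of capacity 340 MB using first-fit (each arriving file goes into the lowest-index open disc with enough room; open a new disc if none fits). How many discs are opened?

  210 → disc 1 (new)  [load 210/340]
  110 → disc 1  [load 320/340]
  200 → disc 2 (new)  [load 200/340]
  40 → disc 2  [load 240/340]
  90 → disc 2  [load 330/340]
  260 → disc 3 (new)  [load 260/340]
  220 → disc 4 (new)  [load 220/340]
  220 → disc 5 (new)  [load 220/340]
  60 → disc 3  [load 320/340]
  70 → disc 4  [load 290/340]
  210 → disc 6 (new)  [load 210/340]
  200 → disc 7 (new)  [load 200/340]
  100 → disc 5  [load 320/340]
7 discs opened.

7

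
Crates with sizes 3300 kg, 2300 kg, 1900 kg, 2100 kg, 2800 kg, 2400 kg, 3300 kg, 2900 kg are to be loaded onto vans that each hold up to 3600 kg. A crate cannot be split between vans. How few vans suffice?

Total = 3300 + 3300 + 2900 + 2800 + 2400 + 2300 + 2100 + 1900 = 21000 kg.
Lower bound: ⌈21000/3600⌉ = 6 vans.
Also, 8 crates each exceed 1800 kg, and no two of those can share a van, so at least 8 vans are needed.
A packing using 8 vans:
  van 1: 3300 = 3300
  van 2: 3300 = 3300
  van 3: 2900 = 2900
  van 4: 2800 = 2800
  van 5: 2400 = 2400
  van 6: 2300 = 2300
  van 7: 2100 = 2100
  van 8: 1900 = 1900
This matches the lower bound, so 8 is optimal.

8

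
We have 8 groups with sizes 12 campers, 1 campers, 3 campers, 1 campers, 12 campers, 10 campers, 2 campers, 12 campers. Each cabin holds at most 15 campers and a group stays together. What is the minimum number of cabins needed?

Total = 12 + 12 + 12 + 10 + 3 + 2 + 1 + 1 = 53 campers.
Lower bound: ⌈53/15⌉ = 4 cabins.
A packing using 4 cabins:
  cabin 1: 12 + 3 = 15
  cabin 2: 12 + 2 + 1 = 15
  cabin 3: 12 + 1 = 13
  cabin 4: 10 = 10
This matches the lower bound, so 4 is optimal.

4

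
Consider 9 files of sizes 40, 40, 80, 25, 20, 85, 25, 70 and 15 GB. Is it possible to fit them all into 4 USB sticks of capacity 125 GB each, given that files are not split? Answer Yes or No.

Yes

A valid assignment using 4 USB sticks:
  USB stick 1: 85 + 40 = 125
  USB stick 2: 80 + 40 = 120
  USB stick 3: 70 + 25 + 25 = 120
  USB stick 4: 20 + 15 = 35
Every load is within 125 GB, so 4 USB sticks suffice.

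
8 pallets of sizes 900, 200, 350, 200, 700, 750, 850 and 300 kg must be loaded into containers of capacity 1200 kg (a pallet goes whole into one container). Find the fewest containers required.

Total = 900 + 850 + 750 + 700 + 350 + 300 + 200 + 200 = 4250 kg.
Lower bound: ⌈4250/1200⌉ = 4 containers.
A packing using 4 containers:
  container 1: 900 + 300 = 1200
  container 2: 850 + 350 = 1200
  container 3: 750 + 200 + 200 = 1150
  container 4: 700 = 700
This matches the lower bound, so 4 is optimal.

4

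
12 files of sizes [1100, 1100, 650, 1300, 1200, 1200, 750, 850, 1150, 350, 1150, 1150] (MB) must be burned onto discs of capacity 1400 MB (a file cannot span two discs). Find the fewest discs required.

10

Total = 1300 + 1200 + 1200 + 1150 + 1150 + 1150 + 1100 + 1100 + 850 + 750 + 650 + 350 = 11950 MB.
Lower bound: ⌈11950/1400⌉ = 9 discs.
Also, 10 files each exceed 700 MB, and no two of those can share a disc, so at least 10 discs are needed.
A packing using 10 discs:
  disc 1: 1300 = 1300
  disc 2: 1200 = 1200
  disc 3: 1200 = 1200
  disc 4: 1150 = 1150
  disc 5: 1150 = 1150
  disc 6: 1150 = 1150
  disc 7: 1100 = 1100
  disc 8: 1100 = 1100
  disc 9: 850 + 350 = 1200
  disc 10: 750 + 650 = 1400
This matches the lower bound, so 10 is optimal.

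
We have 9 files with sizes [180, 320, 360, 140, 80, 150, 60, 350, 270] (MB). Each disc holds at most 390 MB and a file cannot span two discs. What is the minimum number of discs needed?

6

Total = 360 + 350 + 320 + 270 + 180 + 150 + 140 + 80 + 60 = 1910 MB.
Lower bound: ⌈1910/390⌉ = 5 discs.
A packing using 6 discs:
  disc 1: 360 = 360
  disc 2: 350 = 350
  disc 3: 320 + 60 = 380
  disc 4: 270 + 80 = 350
  disc 5: 180 + 150 = 330
  disc 6: 140 = 140
No arrangement into 5 discs stays within capacity, so 6 is optimal.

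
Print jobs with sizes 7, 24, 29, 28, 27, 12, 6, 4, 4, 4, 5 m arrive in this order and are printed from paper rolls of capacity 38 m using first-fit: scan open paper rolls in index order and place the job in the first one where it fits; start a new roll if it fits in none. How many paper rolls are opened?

5

  7 → roll 1 (new)  [load 7/38]
  24 → roll 1  [load 31/38]
  29 → roll 2 (new)  [load 29/38]
  28 → roll 3 (new)  [load 28/38]
  27 → roll 4 (new)  [load 27/38]
  12 → roll 5 (new)  [load 12/38]
  6 → roll 1  [load 37/38]
  4 → roll 2  [load 33/38]
  4 → roll 2  [load 37/38]
  4 → roll 3  [load 32/38]
  5 → roll 3  [load 37/38]
5 paper rolls opened.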